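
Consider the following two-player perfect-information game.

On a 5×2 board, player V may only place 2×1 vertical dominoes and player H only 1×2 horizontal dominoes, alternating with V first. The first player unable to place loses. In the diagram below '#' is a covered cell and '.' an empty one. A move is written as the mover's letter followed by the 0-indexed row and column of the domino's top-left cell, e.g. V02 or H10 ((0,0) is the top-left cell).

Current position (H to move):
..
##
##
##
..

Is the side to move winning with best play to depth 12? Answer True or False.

ply 1, H at ../##/##/##/.. | H00=+1→##/##/##/##/..*; H40=+1→../##/##/##/##
ply 2: ##/##/##/##/.. is terminal -1 (V); from ../##/##/##/.. depth 12

H winning at [../##/##/##/..]: True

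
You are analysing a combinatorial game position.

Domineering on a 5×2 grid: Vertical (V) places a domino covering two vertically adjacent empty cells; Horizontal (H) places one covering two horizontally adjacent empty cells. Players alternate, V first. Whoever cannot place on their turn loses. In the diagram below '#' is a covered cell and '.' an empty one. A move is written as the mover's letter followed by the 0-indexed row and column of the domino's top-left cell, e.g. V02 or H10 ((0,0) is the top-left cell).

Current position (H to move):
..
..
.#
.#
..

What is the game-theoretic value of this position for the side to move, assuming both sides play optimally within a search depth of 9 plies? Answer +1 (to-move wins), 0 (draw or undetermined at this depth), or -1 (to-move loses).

p1 H@[../../.#/.#/..]: H00[##/../.#/.#/..]+1* H10[../##/.#/.#/..]+1 H40[../../.#/.#/##]-1
p2 V@[##/../.#/.#/..]: V10[##/#./##/.#/..]-1* V20[##/../##/##/..]-1 V30[##/../.#/##/#.]-1
p3 H@[##/#./##/.#/..]: H40[##/#./##/.#/##]+1*
p4 V@[##/#./##/.#/##] terminal -1; root [../../.#/.#/..] d9

value(../../.#/.#/.., H) = +1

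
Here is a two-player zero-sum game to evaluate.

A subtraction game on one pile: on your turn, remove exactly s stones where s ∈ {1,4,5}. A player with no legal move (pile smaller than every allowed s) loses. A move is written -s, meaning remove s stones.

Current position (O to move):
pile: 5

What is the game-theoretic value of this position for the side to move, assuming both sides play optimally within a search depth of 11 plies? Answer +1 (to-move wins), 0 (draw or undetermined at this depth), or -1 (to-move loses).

ply 1, O at 5 | -1=-1→4; -4=-1→1; -5=+1→0*
ply 2: 0 is terminal -1 (X); from 5 depth 11

value(5, O) = +1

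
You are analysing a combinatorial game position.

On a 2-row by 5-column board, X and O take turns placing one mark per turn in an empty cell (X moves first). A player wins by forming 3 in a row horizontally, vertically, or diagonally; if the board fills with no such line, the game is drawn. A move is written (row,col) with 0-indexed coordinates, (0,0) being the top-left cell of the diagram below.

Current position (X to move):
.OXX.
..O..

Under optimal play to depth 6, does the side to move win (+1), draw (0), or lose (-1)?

[.OXX./..O..] X move#1: (0,0):+0/XOXX./..O.., (0,4):+1/.OXXX/..O..*, (1,0):+0/.OXX./X.O.., (1,1):+0/.OXX./.XO.., (1,3):+0/.OXX./..OX., (1,4):+0/.OXX./..O.X
[.OXXX/..O..] end (terminal -1, O#2); searched .OXX./..O.. to 6

value(.OXX./..O.., X) = +1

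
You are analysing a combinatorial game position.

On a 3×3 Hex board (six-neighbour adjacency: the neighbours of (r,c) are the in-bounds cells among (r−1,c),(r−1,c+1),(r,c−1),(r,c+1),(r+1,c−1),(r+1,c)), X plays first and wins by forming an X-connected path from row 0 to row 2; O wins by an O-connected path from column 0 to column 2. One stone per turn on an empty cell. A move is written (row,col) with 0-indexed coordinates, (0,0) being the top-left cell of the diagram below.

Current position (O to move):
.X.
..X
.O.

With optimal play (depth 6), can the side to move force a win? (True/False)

p1 O@[.X./..X/.O.]: (0,0)[OX./..X/.O.]-1 (0,2)[.XO/..X/.O.]-1 (1,0)[.X./O.X/.O.]-1 (1,1)[.X./.OX/.O.]+1* (2,0)[.X./..X/OO.]-1 (2,2)[.X./..X/.OO]-1
p2 X@[.X./.OX/.O.]: (0,0)[XX./.OX/.O.]-1* (0,2)[.XX/.OX/.O.]-1 (1,0)[.X./XOX/.O.]-1 (2,0)[.X./.OX/XO.]-1 (2,2)[.X./.OX/.OX]-1
p3 O@[XX./.OX/.O.]: (0,2)[XXO/.OX/.O.]+1* (1,0)[XX./OOX/.O.]+1 (2,0)[XX./.OX/OO.]+1 (2,2)[XX./.OX/.OO]+1
p4 X@[XXO/.OX/.O.]: (1,0)[XXO/XOX/.O.]-1* (2,0)[XXO/.OX/XO.]-1 (2,2)[XXO/.OX/.OX]-1
p5 O@[XXO/XOX/.O.]: (2,0)[XXO/XOX/OO.]+1* (2,2)[XXO/XOX/.OO]-1
p6 X@[XXO/XOX/OO.] terminal -1; root [.X./..X/.O.] d6

O winning at [.X./..X/.O.]: True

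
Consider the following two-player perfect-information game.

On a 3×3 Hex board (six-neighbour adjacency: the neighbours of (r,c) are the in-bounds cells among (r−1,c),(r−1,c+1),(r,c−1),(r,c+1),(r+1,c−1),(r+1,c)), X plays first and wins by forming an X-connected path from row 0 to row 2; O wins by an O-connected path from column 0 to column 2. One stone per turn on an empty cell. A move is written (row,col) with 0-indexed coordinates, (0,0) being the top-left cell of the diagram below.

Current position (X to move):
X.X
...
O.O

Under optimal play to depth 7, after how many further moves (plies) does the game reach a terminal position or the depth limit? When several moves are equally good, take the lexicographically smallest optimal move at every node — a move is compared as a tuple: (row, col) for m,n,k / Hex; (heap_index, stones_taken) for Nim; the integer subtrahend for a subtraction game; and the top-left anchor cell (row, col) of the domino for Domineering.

PV length from [X.X/.../O.O]: 5 plies

p1 X@[X.X/.../O.O]: (0,1)[XXX/.../O.O]-1 (1,0)[X.X/X../O.O]-1 (1,1)[X.X/.X./O.O]-1 (1,2)[X.X/..X/O.O]-1 (2,1)[X.X/.../OXO]+1*
p2 O@[X.X/.../OXO]: (0,1)[XOX/.../OXO]-1* (1,0)[X.X/O../OXO]-1 (1,1)[X.X/.O./OXO]-1 (1,2)[X.X/..O/OXO]-1
p3 X@[XOX/.../OXO]: (1,0)[XOX/X../OXO]+1* (1,1)[XOX/.X./OXO]+1 (1,2)[XOX/..X/OXO]+1
p4 O@[XOX/X../OXO]: (1,1)[XOX/XO./OXO]-1* (1,2)[XOX/X.O/OXO]-1
p5 X@[XOX/XO./OXO]: (1,2)[XOX/XOX/OXO]+1*
p6 O@[XOX/XOX/OXO] terminal -1; root [X.X/.../O.O] d7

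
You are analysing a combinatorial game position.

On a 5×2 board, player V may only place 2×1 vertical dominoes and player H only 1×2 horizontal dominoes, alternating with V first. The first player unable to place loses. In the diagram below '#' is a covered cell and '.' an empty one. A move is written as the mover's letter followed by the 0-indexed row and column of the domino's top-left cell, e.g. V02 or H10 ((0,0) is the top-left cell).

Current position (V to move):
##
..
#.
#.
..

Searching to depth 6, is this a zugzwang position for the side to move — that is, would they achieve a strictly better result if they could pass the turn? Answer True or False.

zugzwang(##/../#./#./.., V) = True

ply 1, V at ##/../#./#./.. | V11=-1→##/.#/##/#./..*; V21=-1→##/../##/##/..; V31=-1→##/../#./##/.#
ply 2, H at ##/.#/##/#./.. | H40=+1→##/.#/##/#./##*
ply 3: ##/.#/##/#./## is terminal -1 (V); from ##/../#./#./.. depth 6
suppose V passes — search the same position with H to move:
pass> ply 1, H at ##/../#./#./.. | H10=-1→##/##/#./#./..*; H40=-1→##/../#./#./##
pass> ply 2, V at ##/##/#./#./.. | V21=-1→##/##/##/##/..; V31=+1→##/##/#./##/.#*
pass> ply 3: ##/##/#./##/.# is terminal -1 (H); from ##/../#./#./.. depth 6
for V: play -1, pass +1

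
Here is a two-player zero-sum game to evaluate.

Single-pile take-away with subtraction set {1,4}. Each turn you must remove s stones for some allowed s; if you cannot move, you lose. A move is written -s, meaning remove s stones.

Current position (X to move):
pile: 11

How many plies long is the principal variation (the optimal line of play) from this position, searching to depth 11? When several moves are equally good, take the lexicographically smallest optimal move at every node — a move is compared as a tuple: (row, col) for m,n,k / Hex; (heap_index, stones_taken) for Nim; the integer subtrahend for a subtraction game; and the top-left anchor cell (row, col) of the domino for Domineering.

PV length from [11]: 5 plies

p1 X@[11]: -1[10]+1* -4[7]+1
p2 O@[10]: -1[9]-1* -4[6]-1
p3 X@[9]: -1[8]-1 -4[5]+1*
p4 O@[5]: -1[4]-1* -4[1]-1
p5 X@[4]: -1[3]-1 -4[0]+1*
p6 O@[0] terminal -1; root [11] d11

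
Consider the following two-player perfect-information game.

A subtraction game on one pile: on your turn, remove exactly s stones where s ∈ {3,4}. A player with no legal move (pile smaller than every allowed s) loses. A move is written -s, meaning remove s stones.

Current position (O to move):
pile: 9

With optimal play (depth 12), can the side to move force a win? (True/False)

ply 1, O at 9 | -3=-1→6*; -4=-1→5
ply 2, X at 6 | -3=-1→3; -4=+1→2*
ply 3: 2 is terminal -1 (O); from 9 depth 12

O winning at [9]: False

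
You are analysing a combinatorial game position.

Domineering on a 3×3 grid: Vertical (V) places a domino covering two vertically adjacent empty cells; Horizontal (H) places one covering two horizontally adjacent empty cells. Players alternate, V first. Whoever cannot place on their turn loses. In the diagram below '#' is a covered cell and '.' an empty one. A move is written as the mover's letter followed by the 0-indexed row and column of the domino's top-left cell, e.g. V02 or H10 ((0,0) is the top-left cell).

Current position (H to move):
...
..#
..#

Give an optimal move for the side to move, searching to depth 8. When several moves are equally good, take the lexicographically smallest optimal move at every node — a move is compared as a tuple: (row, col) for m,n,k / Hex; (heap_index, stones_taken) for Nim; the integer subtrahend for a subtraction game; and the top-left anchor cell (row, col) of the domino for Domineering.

ply 1, H at .../..#/..# | H00=-1→##./..#/..#; H01=-1→.##/..#/..#; H10=+1→.../###/..#*; H20=-1→.../..#/###
ply 2: .../###/..# is terminal -1 (V); from .../..#/..# depth 8

H's best at [.../..#/..#]: H10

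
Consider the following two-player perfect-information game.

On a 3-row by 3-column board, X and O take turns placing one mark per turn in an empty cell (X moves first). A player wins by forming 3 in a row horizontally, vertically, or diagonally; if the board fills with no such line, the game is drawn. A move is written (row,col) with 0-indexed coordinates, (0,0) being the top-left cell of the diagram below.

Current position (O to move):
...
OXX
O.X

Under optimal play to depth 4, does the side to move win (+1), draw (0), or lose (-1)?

value(.../OXX/O.X, O) = +1

[.../OXX/O.X] O move#1: (0,0):+1/O../OXX/O.X*, (0,1):-1/.O./OXX/O.X, (0,2):-1/..O/OXX/O.X, (2,1):-1/.../OXX/OOX
[O../OXX/O.X] end (terminal -1, X#2); searched .../OXX/O.X to 4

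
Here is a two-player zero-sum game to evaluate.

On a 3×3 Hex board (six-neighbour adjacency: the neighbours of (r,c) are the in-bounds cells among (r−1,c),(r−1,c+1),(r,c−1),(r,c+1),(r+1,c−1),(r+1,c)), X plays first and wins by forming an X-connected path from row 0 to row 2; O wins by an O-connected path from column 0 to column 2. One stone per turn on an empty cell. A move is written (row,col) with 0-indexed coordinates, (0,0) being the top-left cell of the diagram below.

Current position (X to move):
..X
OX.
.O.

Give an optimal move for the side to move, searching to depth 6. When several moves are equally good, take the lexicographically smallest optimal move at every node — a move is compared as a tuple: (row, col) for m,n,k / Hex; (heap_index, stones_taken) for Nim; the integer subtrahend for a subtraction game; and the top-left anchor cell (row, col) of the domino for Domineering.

X's best at [..X/OX./.O.]: (1,2)

[..X/OX./.O.] X move#1: (0,0):-1/X.X/OX./.O., (0,1):-1/.XX/OX./.O., (1,2):+1/..X/OXX/.O.*, (2,0):+1/..X/OX./XO., (2,2):+1/..X/OX./.OX
[..X/OXX/.O.] O move#2: (0,0):-1/O.X/OXX/.O.*, (0,1):-1/.OX/OXX/.O., (2,0):-1/..X/OXX/OO., (2,2):-1/..X/OXX/.OO
[O.X/OXX/.O.] X move#3: (0,1):+1/OXX/OXX/.O.*, (2,0):+1/O.X/OXX/XO., (2,2):+1/O.X/OXX/.OX
[OXX/OXX/.O.] O move#4: (2,0):-1/OXX/OXX/OO.*, (2,2):-1/OXX/OXX/.OO
[OXX/OXX/OO.] X move#5: (2,2):+1/OXX/OXX/OOX*
[OXX/OXX/OOX] end (terminal -1, O#6); searched ..X/OX./.O. to 6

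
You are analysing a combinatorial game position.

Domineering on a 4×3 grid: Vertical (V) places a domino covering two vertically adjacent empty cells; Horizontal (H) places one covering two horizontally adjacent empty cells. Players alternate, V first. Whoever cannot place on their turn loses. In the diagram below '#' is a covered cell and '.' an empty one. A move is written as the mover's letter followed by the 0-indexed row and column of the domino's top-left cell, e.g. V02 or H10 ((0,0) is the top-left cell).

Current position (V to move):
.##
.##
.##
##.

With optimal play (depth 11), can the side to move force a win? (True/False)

p1 V@[.##/.##/.##/##.]: V00[###/###/.##/##.]+1* V10[.##/###/###/##.]+1
p2 H@[###/###/.##/##.] terminal -1; root [.##/.##/.##/##.] d11

V winning at [.##/.##/.##/##.]: True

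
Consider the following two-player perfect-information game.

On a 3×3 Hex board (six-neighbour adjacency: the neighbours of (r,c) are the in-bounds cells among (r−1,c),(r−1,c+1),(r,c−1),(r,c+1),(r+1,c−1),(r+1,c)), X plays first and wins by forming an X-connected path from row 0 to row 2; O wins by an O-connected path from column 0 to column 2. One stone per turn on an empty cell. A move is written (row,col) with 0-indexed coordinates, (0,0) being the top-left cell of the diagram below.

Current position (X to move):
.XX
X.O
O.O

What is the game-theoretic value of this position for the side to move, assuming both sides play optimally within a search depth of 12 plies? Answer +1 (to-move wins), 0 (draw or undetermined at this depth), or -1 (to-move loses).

[.XX/X.O/O.O] X move#1: (0,0):-1/XXX/X.O/O.O*, (1,1):-1/.XX/XXO/O.O, (2,1):-1/.XX/X.O/OXO
[XXX/X.O/O.O] O move#2: (1,1):+1/XXX/XOO/O.O*, (2,1):+1/XXX/X.O/OOO
[XXX/XOO/O.O] end (terminal -1, X#3); searched .XX/X.O/O.O to 12

value(.XX/X.O/O.O, X) = -1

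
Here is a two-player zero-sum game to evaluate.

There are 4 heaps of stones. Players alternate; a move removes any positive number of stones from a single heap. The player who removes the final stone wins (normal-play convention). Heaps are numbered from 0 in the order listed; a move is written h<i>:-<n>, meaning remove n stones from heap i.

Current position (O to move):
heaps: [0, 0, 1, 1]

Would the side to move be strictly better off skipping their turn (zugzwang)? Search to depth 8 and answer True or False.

zugzwang((0,0,1,1), O) = True

p1 O@[(0,0,1,1)]: h2:-1[(0,0,0,1)]-1* h3:-1[(0,0,1,0)]-1
p2 X@[(0,0,0,1)]: h3:-1[(0,0,0,0)]+1*
p3 O@[(0,0,0,0)] terminal -1; root [(0,0,1,1)] d8
pass branch (X moves first from the same position):
  | p1 X@[(0,0,1,1)]: h2:-1[(0,0,0,1)]-1* h3:-1[(0,0,1,0)]-1
  | p2 O@[(0,0,0,1)]: h3:-1[(0,0,0,0)]+1*
  | p3 X@[(0,0,0,0)] terminal -1; root [(0,0,1,1)] d8
O moving scores -1; O passing scores +1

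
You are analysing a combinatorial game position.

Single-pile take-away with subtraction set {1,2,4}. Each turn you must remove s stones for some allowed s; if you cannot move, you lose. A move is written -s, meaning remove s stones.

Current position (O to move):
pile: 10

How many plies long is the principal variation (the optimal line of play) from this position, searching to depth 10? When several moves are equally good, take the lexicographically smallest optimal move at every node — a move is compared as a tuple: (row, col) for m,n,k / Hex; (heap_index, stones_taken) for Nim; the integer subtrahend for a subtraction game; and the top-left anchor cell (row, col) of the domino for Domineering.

[10] O move#1: -1:+1/9*, -2:-1/8, -4:+1/6
[9] X move#2: -1:-1/8*, -2:-1/7, -4:-1/5
[8] O move#3: -1:-1/7, -2:+1/6*, -4:-1/4
[6] X move#4: -1:-1/5*, -2:-1/4, -4:-1/2
[5] O move#5: -1:-1/4, -2:+1/3*, -4:-1/1
[3] X move#6: -1:-1/2*, -2:-1/1
[2] O move#7: -1:-1/1, -2:+1/0*
[0] end (terminal -1, X#8); searched 10 to 10

PV length from [10]: 7 plies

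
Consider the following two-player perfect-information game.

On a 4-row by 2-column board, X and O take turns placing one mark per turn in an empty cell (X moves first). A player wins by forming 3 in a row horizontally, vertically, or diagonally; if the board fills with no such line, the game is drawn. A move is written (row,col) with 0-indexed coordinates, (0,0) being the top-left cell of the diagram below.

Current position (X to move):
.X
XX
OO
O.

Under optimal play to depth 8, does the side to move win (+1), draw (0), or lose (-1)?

value(.X/XX/OO/O., X) = 0

ply 1, X at .X/XX/OO/O. | (0,0)=+0→XX/XX/OO/O.*; (3,1)=+0→.X/XX/OO/OX
ply 2, O at XX/XX/OO/O. | (3,1)=+0→XX/XX/OO/OO*
ply 3: XX/XX/OO/OO is terminal +0 (X); from .X/XX/OO/O. depth 8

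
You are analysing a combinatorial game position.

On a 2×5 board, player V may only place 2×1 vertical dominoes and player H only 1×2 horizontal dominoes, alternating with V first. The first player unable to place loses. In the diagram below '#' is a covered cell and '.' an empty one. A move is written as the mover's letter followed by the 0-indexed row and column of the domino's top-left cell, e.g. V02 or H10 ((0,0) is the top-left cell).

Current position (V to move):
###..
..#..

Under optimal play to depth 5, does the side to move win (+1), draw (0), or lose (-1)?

ply 1, V at ###../..#.. | V03=+1→####./..##.*; V04=+1→###.#/..#.#
ply 2, H at ####./..##. | H10=-1→####./####.*
ply 3, V at ####./####. | V04=+1→#####/#####*
ply 4: #####/##### is terminal -1 (H); from ###../..#.. depth 5

value(###../..#.., V) = +1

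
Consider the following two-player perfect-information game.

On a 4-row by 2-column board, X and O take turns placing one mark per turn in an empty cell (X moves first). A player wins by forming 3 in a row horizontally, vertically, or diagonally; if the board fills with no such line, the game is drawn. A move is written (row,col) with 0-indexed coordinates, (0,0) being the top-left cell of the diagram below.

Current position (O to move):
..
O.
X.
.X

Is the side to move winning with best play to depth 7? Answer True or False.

[../O./X./.X] O move#1: (0,0):+0/O./O./X./.X*, (0,1):+0/.O/O./X./.X, (1,1):+0/../OO/X./.X, (2,1):+0/../O./XO/.X, (3,0):+0/../O./X./OX
[O./O./X./.X] X move#2: (0,1):+0/OX/O./X./.X*, (1,1):+0/O./OX/X./.X, (2,1):+0/O./O./XX/.X, (3,0):+0/O./O./X./XX
[OX/O./X./.X] O move#3: (1,1):+0/OX/OO/X./.X*, (2,1):+0/OX/O./XO/.X, (3,0):+0/OX/O./X./OX
[OX/OO/X./.X] X move#4: (2,1):+0/OX/OO/XX/.X*, (3,0):+0/OX/OO/X./XX
[OX/OO/XX/.X] O move#5: (3,0):+0/OX/OO/XX/OX*
[OX/OO/XX/OX] end (terminal +0, X#6); searched ../O./X./.X to 7

O winning at [../O./X./.X]: False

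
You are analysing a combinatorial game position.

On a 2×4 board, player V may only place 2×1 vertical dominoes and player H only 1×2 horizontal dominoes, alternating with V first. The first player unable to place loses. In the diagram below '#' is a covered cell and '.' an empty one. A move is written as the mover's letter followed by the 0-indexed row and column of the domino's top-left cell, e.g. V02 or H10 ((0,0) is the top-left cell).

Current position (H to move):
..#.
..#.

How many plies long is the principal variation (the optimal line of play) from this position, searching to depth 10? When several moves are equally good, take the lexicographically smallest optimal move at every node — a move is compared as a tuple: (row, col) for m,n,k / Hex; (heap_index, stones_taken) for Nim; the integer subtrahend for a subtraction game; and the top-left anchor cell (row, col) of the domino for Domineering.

ply 1, H at ..#./..#. | H00=+1→###./..#.*; H10=+1→..#./###.
ply 2, V at ###./..#. | V03=-1→####/..##*
ply 3, H at ####/..## | H10=+1→####/####*
ply 4: ####/#### is terminal -1 (V); from ..#./..#. depth 10

PV length from [..#./..#.]: 3 plies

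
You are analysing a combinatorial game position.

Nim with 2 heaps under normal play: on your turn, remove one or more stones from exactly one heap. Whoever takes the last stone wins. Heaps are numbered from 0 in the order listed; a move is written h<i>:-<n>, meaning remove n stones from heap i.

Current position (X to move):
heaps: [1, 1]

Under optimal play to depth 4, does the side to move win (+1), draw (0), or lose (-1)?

p1 X@[(1,1)]: h0:-1[(0,1)]-1* h1:-1[(1,0)]-1
p2 O@[(0,1)]: h1:-1[(0,0)]+1*
p3 X@[(0,0)] terminal -1; root [(1,1)] d4

value((1,1), X) = -1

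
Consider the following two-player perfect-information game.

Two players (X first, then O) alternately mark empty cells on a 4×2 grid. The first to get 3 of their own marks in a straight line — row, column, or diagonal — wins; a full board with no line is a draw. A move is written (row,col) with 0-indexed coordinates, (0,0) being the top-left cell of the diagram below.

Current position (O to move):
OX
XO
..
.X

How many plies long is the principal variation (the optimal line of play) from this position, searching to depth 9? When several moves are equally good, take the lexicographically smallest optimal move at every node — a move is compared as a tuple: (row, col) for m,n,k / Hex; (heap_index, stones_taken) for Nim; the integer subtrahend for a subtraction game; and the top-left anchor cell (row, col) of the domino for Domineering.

PV length from [OX/XO/../.X]: 3 plies

[OX/XO/../.X] O move#1: (2,0):+0/OX/XO/O./.X*, (2,1):+0/OX/XO/.O/.X, (3,0):+0/OX/XO/../OX
[OX/XO/O./.X] X move#2: (2,1):+0/OX/XO/OX/.X*, (3,0):+0/OX/XO/O./XX
[OX/XO/OX/.X] O move#3: (3,0):+0/OX/XO/OX/OX*
[OX/XO/OX/OX] end (terminal +0, X#4); searched OX/XO/../.X to 9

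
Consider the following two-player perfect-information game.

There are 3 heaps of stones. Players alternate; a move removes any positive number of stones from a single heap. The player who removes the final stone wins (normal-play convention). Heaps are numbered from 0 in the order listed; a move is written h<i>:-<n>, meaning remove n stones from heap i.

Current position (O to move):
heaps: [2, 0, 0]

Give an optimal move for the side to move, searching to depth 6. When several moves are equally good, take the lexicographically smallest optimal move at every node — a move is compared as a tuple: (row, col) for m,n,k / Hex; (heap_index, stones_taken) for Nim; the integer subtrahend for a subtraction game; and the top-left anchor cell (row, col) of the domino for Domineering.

p1 O@[(2,0,0)]: h0:-1[(1,0,0)]-1 h0:-2[(0,0,0)]+1*
p2 X@[(0,0,0)] terminal -1; root [(2,0,0)] d6

O's best at [(2,0,0)]: h0:-2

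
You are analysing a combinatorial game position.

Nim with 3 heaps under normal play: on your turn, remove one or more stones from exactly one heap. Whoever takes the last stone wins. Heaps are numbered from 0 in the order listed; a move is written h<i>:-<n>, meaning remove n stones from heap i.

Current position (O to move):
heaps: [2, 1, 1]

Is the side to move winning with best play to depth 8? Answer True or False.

O winning at [(2,1,1)]: True

p1 O@[(2,1,1)]: h0:-1[(1,1,1)]-1 h0:-2[(0,1,1)]+1* h1:-1[(2,0,1)]-1 h2:-1[(2,1,0)]-1
p2 X@[(0,1,1)]: h1:-1[(0,0,1)]-1* h2:-1[(0,1,0)]-1
p3 O@[(0,0,1)]: h2:-1[(0,0,0)]+1*
p4 X@[(0,0,0)] terminal -1; root [(2,1,1)] d8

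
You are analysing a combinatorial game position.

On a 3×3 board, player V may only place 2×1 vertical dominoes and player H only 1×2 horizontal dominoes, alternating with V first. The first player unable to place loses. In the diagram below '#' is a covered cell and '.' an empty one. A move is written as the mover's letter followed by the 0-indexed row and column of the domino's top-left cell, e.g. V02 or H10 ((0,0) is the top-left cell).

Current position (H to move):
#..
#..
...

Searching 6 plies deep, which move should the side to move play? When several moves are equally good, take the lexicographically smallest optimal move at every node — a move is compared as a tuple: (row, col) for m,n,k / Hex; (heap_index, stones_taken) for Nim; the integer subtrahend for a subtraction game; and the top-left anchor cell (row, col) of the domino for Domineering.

p1 H@[#../#../...]: H01[###/#../...]-1 H11[#../###/...]+1* H20[#../#../##.]-1 H21[#../#../.##]-1
p2 V@[#../###/...] terminal -1; root [#../#../...] d6

H's best at [#../#../...]: H11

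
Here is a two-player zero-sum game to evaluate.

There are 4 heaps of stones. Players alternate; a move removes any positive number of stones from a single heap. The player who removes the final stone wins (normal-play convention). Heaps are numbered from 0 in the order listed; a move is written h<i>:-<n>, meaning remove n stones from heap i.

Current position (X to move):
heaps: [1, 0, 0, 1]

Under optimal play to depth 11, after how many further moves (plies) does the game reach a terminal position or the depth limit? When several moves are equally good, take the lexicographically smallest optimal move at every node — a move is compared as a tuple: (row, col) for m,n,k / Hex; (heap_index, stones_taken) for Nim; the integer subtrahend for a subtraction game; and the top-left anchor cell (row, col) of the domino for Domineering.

p1 X@[(1,0,0,1)]: h0:-1[(0,0,0,1)]-1* h3:-1[(1,0,0,0)]-1
p2 O@[(0,0,0,1)]: h3:-1[(0,0,0,0)]+1*
p3 X@[(0,0,0,0)] terminal -1; root [(1,0,0,1)] d11

PV length from [(1,0,0,1)]: 2 plies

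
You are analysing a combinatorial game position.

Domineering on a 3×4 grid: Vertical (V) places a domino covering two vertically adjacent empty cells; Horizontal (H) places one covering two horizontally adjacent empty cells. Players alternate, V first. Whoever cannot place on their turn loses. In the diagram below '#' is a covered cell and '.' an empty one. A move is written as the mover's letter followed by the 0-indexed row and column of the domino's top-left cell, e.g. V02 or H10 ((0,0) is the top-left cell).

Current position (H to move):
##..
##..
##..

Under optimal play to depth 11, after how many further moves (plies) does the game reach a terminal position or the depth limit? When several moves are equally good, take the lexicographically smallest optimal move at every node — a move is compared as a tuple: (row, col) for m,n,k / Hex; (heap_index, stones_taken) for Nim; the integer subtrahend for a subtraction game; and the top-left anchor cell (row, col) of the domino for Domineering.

PV length from [##../##../##..]: 1 ply

[##../##../##..] H move#1: H02:-1/####/##../##.., H12:+1/##../####/##..*, H22:-1/##../##../####
[##../####/##..] end (terminal -1, V#2); searched ##../##../##.. to 11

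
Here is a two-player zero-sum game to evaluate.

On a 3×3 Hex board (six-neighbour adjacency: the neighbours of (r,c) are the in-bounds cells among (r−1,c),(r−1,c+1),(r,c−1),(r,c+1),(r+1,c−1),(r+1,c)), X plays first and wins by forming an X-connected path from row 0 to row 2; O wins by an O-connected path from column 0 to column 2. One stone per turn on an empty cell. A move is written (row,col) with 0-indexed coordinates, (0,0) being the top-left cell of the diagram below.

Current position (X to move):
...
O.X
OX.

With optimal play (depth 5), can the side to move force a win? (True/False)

X winning at [.../O.X/OX.]: True

ply 1, X at .../O.X/OX. | (0,0)=-1→X../O.X/OX.; (0,1)=+1→.X./O.X/OX.*; (0,2)=+1→..X/O.X/OX.; (1,1)=+1→.../OXX/OX.; (2,2)=-1→.../O.X/OXX
ply 2, O at .X./O.X/OX. | (0,0)=-1→OX./O.X/OX.*; (0,2)=-1→.XO/O.X/OX.; (1,1)=-1→.X./OOX/OX.; (2,2)=-1→.X./O.X/OXO
ply 3, X at OX./O.X/OX. | (0,2)=+1→OXX/O.X/OX.*; (1,1)=+1→OX./OXX/OX.; (2,2)=+1→OX./O.X/OXX
ply 4: OXX/O.X/OX. is terminal -1 (O); from .../O.X/OX. depth 5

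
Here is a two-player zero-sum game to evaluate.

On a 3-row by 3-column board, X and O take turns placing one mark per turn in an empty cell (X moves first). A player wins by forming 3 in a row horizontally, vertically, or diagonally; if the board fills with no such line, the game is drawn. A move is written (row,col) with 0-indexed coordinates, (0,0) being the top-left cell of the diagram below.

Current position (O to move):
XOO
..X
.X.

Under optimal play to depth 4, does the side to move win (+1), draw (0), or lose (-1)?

ply 1, O at XOO/..X/.X. | (1,0)=-1→XOO/O.X/.X.*; (1,1)=-1→XOO/.OX/.X.; (2,0)=-1→XOO/..X/OX.; (2,2)=-1→XOO/..X/.XO
ply 2, X at XOO/O.X/.X. | (1,1)=+0→XOO/OXX/.X.; (2,0)=+0→XOO/O.X/XX.; (2,2)=+1→XOO/O.X/.XX*
ply 3, O at XOO/O.X/.XX | (1,1)=-1→XOO/OOX/.XX*; (2,0)=-1→XOO/O.X/OXX
ply 4, X at XOO/OOX/.XX | (2,0)=+1→XOO/OOX/XXX*
ply 5: XOO/OOX/XXX is terminal -1 (O); from XOO/..X/.X. depth 4

value(XOO/..X/.X., O) = -1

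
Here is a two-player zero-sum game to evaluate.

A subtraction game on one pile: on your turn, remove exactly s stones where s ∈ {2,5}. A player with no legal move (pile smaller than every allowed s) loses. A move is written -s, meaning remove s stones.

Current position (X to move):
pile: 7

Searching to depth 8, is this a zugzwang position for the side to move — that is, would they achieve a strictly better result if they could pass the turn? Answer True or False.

ply 1, X at 7 | -2=-1→5*; -5=-1→2
ply 2, O at 5 | -2=-1→3; -5=+1→0*
ply 3: 0 is terminal -1 (X); from 7 depth 8
pass branch (O moves first from the same position):
  | ply 1, O at 7 | -2=-1→5*; -5=-1→2
  | ply 2, X at 5 | -2=-1→3; -5=+1→0*
  | ply 3: 0 is terminal -1 (O); from 7 depth 8
X moving scores -1; X passing scores +1

zugzwang(7, X) = True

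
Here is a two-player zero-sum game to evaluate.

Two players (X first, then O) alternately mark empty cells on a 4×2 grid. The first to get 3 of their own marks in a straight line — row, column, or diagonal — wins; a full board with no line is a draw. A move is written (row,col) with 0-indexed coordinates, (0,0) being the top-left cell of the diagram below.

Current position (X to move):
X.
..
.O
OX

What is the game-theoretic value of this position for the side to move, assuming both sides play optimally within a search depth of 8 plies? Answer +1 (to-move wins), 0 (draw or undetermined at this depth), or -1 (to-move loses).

ply 1, X at X./../.O/OX | (0,1)=+0→XX/../.O/OX*; (1,0)=+0→X./X./.O/OX; (1,1)=+0→X./.X/.O/OX; (2,0)=+0→X./../XO/OX
ply 2, O at XX/../.O/OX | (1,0)=+0→XX/O./.O/OX*; (1,1)=+0→XX/.O/.O/OX; (2,0)=+0→XX/../OO/OX
ply 3, X at XX/O./.O/OX | (1,1)=-1→XX/OX/.O/OX; (2,0)=+0→XX/O./XO/OX*
ply 4, O at XX/O./XO/OX | (1,1)=+0→XX/OO/XO/OX*
ply 5: XX/OO/XO/OX is terminal +0 (X); from X./../.O/OX depth 8

value(X./../.O/OX, X) = 0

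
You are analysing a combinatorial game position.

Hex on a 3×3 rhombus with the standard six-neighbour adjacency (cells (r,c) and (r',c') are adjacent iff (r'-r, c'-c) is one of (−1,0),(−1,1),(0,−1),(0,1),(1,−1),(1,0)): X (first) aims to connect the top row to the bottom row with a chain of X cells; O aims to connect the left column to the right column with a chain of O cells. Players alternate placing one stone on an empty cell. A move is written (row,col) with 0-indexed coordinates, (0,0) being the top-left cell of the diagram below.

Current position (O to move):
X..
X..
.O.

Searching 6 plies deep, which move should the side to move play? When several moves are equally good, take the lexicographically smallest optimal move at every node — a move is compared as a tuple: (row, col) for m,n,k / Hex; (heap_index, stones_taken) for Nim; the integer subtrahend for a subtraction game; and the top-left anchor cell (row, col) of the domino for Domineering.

O's best at [X../X../.O.]: (2,0)

[X../X../.O.] O move#1: (0,1):-1/XO./X../.O., (0,2):-1/X.O/X../.O., (1,1):-1/X../XO./.O., (1,2):-1/X../X.O/.O., (2,0):+1/X../X../OO.*, (2,2):-1/X../X../.OO
[X../X../OO.] X move#2: (0,1):-1/XX./X../OO.*, (0,2):-1/X.X/X../OO., (1,1):-1/X../XX./OO., (1,2):-1/X../X.X/OO., (2,2):-1/X../X../OOX
[XX./X../OO.] O move#3: (0,2):+1/XXO/X../OO.*, (1,1):+1/XX./XO./OO., (1,2):+1/XX./X.O/OO., (2,2):+1/XX./X../OOO
[XXO/X../OO.] X move#4: (1,1):-1/XXO/XX./OO.*, (1,2):-1/XXO/X.X/OO., (2,2):-1/XXO/X../OOX
[XXO/XX./OO.] O move#5: (1,2):+1/XXO/XXO/OO.*, (2,2):+1/XXO/XX./OOO
[XXO/XXO/OO.] end (terminal -1, X#6); searched X../X../.O. to 6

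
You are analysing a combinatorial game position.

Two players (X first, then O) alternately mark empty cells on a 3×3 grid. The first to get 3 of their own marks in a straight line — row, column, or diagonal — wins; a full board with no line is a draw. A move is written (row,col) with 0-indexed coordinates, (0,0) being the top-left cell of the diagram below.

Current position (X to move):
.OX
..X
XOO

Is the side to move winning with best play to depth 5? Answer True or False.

p1 X@[.OX/..X/XOO]: (0,0)[XOX/..X/XOO]-1 (1,0)[.OX/X.X/XOO]-1 (1,1)[.OX/.XX/XOO]+1*
p2 O@[.OX/.XX/XOO] terminal -1; root [.OX/..X/XOO] d5

X winning at [.OX/..X/XOO]: True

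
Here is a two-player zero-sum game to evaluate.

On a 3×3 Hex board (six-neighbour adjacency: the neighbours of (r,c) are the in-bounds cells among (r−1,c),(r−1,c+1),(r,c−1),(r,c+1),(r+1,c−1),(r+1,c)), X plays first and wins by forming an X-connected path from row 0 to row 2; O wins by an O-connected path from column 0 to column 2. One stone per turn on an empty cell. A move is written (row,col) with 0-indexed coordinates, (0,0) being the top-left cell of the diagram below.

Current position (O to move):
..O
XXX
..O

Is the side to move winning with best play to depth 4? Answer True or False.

O winning at [..O/XXX/..O]: False

[..O/XXX/..O] O move#1: (0,0):-1/O.O/XXX/..O*, (0,1):-1/.OO/XXX/..O, (2,0):-1/..O/XXX/O.O, (2,1):-1/..O/XXX/.OO
[O.O/XXX/..O] X move#2: (0,1):+1/OXO/XXX/..O*, (2,0):-1/O.O/XXX/X.O, (2,1):-1/O.O/XXX/.XO
[OXO/XXX/..O] O move#3: (2,0):-1/OXO/XXX/O.O*, (2,1):-1/OXO/XXX/.OO
[OXO/XXX/O.O] X move#4: (2,1):+1/OXO/XXX/OXO*
[OXO/XXX/OXO] end (terminal -1, O#5); searched ..O/XXX/..O to 4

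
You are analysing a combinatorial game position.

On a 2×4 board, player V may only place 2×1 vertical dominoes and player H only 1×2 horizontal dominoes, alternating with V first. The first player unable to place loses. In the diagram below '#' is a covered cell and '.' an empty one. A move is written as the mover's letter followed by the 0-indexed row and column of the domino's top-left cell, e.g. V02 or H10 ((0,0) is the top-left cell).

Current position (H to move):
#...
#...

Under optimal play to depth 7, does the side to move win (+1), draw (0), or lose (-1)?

ply 1, H at #.../#... | H01=+1→###./#...*; H02=+1→#.##/#...; H11=+1→#.../###.; H12=+1→#.../#.##
ply 2, V at ###./#... | V03=-1→####/#..#*
ply 3, H at ####/#..# | H11=+1→####/####*
ply 4: ####/#### is terminal -1 (V); from #.../#... depth 7

value(#.../#..., H) = +1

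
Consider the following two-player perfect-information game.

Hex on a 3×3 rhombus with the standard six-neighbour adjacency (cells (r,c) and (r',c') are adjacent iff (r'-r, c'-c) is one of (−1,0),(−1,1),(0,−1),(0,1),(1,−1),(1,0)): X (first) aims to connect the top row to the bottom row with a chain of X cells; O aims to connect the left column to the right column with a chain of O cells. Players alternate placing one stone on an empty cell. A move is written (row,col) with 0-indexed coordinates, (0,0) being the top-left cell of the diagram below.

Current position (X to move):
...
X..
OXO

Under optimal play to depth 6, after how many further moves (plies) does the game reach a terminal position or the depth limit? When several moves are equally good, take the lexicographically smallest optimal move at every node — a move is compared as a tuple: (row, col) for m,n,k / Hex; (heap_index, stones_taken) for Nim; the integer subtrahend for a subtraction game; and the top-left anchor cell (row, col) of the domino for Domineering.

PV length from [.../X../OXO]: 5 plies

p1 X@[.../X../OXO]: (0,0)[X../X../OXO]-1 (0,1)[.X./X../OXO]-1 (0,2)[..X/X../OXO]+1* (1,1)[.../XX./OXO]+1 (1,2)[.../X.X/OXO]+1
p2 O@[..X/X../OXO]: (0,0)[O.X/X../OXO]-1* (0,1)[.OX/X../OXO]-1 (1,1)[..X/XO./OXO]-1 (1,2)[..X/X.O/OXO]-1
p3 X@[O.X/X../OXO]: (0,1)[OXX/X../OXO]+1* (1,1)[O.X/XX./OXO]+1 (1,2)[O.X/X.X/OXO]+1
p4 O@[OXX/X../OXO]: (1,1)[OXX/XO./OXO]-1* (1,2)[OXX/X.O/OXO]-1
p5 X@[OXX/XO./OXO]: (1,2)[OXX/XOX/OXO]+1*
p6 O@[OXX/XOX/OXO] terminal -1; root [.../X../OXO] d6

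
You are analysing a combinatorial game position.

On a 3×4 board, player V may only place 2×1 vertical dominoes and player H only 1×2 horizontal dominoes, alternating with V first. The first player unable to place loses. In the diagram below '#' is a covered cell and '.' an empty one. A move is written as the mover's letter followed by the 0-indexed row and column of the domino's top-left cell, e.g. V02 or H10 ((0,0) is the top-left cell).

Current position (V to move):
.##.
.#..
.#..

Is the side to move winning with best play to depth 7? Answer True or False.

V winning at [.##./.#../.#..]: True

[.##./.#../.#..] V move#1: V00:-1/###./##../.#.., V03:+1/.###/.#.#/.#..*, V10:-1/.##./##../##.., V12:+1/.##./.##./.##., V13:+1/.##./.#.#/.#.#
[.###/.#.#/.#..] H move#2: H22:-1/.###/.#.#/.###*
[.###/.#.#/.###] V move#3: V00:+1/####/##.#/.###*, V10:+1/.###/##.#/####
[####/##.#/.###] end (terminal -1, H#4); searched .##./.#../.#.. to 7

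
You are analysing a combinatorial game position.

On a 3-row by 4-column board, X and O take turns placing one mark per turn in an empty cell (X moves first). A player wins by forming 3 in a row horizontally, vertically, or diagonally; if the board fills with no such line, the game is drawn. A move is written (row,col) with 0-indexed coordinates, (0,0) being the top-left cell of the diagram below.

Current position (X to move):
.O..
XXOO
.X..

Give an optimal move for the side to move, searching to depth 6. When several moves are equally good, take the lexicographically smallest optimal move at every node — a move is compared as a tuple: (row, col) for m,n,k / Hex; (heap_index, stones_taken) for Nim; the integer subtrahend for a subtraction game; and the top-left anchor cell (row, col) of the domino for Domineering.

ply 1, X at .O../XXOO/.X.. | (0,0)=-1→XO../XXOO/.X..; (0,2)=-1→.OX./XXOO/.X..; (0,3)=-1→.O.X/XXOO/.X..; (2,0)=-1→.O../XXOO/XX..; (2,2)=-1→.O../XXOO/.XX.; (2,3)=+0→.O../XXOO/.X.X*
ply 2, O at .O../XXOO/.X.X | (0,0)=-1→OO../XXOO/.X.X; (0,2)=-1→.OO./XXOO/.X.X; (0,3)=-1→.O.O/XXOO/.X.X; (2,0)=-1→.O../XXOO/OX.X; (2,2)=+0→.O../XXOO/.XOX*
ply 3, X at .O../XXOO/.XOX | (0,0)=-1→XO../XXOO/.XOX; (0,2)=+0→.OX./XXOO/.XOX*; (0,3)=-1→.O.X/XXOO/.XOX; (2,0)=-1→.O../XXOO/XXOX
ply 4, O at .OX./XXOO/.XOX | (0,0)=-1→OOX./XXOO/.XOX; (0,3)=-1→.OXO/XXOO/.XOX; (2,0)=+0→.OX./XXOO/OXOX*
ply 5, X at .OX./XXOO/OXOX | (0,0)=+0→XOX./XXOO/OXOX*; (0,3)=+0→.OXX/XXOO/OXOX
ply 6, O at XOX./XXOO/OXOX | (0,3)=+0→XOXO/XXOO/OXOX*
ply 7: XOXO/XXOO/OXOX is terminal +0 (X); from .O../XXOO/.X.. depth 6

X's best at [.O../XXOO/.X..]: (2,3)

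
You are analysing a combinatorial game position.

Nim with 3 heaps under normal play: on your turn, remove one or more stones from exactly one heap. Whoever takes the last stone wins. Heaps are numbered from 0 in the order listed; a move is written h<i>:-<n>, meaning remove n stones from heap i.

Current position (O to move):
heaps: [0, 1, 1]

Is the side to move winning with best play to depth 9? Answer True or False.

O winning at [(0,1,1)]: False

ply 1, O at (0,1,1) | h1:-1=-1→(0,0,1)*; h2:-1=-1→(0,1,0)
ply 2, X at (0,0,1) | h2:-1=+1→(0,0,0)*
ply 3: (0,0,0) is terminal -1 (O); from (0,1,1) depth 9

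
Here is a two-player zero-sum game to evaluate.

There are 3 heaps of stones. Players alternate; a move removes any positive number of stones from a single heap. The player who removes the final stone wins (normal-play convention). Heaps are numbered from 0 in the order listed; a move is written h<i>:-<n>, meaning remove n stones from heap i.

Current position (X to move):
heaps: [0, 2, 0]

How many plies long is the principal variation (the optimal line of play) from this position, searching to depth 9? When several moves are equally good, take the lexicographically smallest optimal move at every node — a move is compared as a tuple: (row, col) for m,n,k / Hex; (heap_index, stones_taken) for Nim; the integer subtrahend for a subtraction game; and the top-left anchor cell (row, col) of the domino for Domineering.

p1 X@[(0,2,0)]: h1:-1[(0,1,0)]-1 h1:-2[(0,0,0)]+1*
p2 O@[(0,0,0)] terminal -1; root [(0,2,0)] d9

PV length from [(0,2,0)]: 1 ply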